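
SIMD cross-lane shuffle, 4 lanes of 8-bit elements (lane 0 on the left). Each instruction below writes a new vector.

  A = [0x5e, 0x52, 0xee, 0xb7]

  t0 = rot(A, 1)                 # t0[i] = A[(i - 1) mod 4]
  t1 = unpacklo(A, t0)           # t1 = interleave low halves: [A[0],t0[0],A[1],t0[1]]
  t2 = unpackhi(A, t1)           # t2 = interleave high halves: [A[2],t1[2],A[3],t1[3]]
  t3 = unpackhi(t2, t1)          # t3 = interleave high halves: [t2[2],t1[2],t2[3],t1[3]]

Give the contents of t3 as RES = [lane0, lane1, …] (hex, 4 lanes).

→ t0 |b7|5e|52|ee|
→ t1 |5e|b7|52|5e|
→ t2 |ee|52|b7|5e|
→ t3 |b7|52|5e|5e|

RES = [0xb7, 0x52, 0x5e, 0x5e]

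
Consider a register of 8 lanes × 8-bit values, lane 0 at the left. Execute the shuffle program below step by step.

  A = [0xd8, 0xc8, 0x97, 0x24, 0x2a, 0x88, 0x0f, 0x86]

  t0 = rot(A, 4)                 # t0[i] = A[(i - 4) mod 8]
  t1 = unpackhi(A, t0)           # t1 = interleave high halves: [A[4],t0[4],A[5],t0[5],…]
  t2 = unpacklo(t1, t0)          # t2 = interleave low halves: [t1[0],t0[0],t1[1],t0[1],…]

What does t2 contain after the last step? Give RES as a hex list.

→ t0 |2a|88|0f|86|d8|c8|97|24|
→ t1 |2a|d8|88|c8|0f|97|86|24|
→ t2 |2a|2a|d8|88|88|0f|c8|86|

RES = [0x2a, 0x2a, 0xd8, 0x88, 0x88, 0x0f, 0xc8, 0x86]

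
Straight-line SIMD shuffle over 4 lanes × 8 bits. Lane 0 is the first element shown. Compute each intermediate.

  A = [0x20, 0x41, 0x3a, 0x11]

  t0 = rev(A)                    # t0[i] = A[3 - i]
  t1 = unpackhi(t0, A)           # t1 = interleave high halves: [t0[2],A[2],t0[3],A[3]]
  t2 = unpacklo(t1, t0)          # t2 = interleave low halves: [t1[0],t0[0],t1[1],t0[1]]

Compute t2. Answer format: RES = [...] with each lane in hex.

RES = [ 0x41  0x11  0x3a  0x3a ]

  t0: 11 3a 41 20
  t1: 41 3a 20 11
  t2: 41 11 3a 3a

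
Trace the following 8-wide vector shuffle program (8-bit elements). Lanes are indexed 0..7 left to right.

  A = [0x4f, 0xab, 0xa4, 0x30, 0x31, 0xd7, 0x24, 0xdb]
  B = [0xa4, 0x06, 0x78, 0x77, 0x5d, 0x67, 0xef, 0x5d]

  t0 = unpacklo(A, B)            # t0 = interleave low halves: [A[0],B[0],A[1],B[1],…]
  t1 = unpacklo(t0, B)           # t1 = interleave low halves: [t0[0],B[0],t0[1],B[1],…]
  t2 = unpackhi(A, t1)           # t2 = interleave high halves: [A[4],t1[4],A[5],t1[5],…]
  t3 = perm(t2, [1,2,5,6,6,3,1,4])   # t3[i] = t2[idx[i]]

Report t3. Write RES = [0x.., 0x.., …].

RES = [0xab, 0xd7, 0x06, 0xdb, 0xdb, 0x78, 0xab, 0x24]

t0 = [0x4f, 0xa4, 0xab, 0x06, 0xa4, 0x78, 0x30, 0x77]
t1 = [0x4f, 0xa4, 0xa4, 0x06, 0xab, 0x78, 0x06, 0x77]
t2 = [0x31, 0xab, 0xd7, 0x78, 0x24, 0x06, 0xdb, 0x77]
t3 = [0xab, 0xd7, 0x06, 0xdb, 0xdb, 0x78, 0xab, 0x24]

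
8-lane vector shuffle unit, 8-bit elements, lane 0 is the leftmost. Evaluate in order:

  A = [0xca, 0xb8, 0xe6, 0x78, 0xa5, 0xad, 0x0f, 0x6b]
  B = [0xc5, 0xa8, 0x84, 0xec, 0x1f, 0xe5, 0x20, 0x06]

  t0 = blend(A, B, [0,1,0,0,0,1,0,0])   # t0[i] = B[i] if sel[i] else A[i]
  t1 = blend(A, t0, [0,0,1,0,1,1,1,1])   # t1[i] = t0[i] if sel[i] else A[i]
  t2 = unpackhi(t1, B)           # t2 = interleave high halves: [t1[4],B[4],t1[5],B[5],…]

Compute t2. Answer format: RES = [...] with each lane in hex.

RES = [0xa5, 0x1f, 0xe5, 0xe5, 0x0f, 0x20, 0x6b, 0x06]

→ t0 |ca|a8|e6|78|a5|e5|0f|6b|
→ t1 |ca|b8|e6|78|a5|e5|0f|6b|
→ t2 |a5|1f|e5|e5|0f|20|6b|06|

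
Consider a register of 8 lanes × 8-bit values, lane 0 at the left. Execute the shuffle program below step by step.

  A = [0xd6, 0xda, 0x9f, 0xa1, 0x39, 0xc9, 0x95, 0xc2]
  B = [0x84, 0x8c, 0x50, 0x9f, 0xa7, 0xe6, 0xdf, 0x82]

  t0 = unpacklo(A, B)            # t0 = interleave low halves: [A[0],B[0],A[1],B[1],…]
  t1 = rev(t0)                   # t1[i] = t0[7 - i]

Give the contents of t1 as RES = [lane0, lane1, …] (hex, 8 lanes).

  t0: d6 84 da 8c 9f 50 a1 9f
  t1: 9f a1 50 9f 8c da 84 d6

RES = [ 0x9f  0xa1  0x50  0x9f  0x8c  0xda  0x84  0xd6 ]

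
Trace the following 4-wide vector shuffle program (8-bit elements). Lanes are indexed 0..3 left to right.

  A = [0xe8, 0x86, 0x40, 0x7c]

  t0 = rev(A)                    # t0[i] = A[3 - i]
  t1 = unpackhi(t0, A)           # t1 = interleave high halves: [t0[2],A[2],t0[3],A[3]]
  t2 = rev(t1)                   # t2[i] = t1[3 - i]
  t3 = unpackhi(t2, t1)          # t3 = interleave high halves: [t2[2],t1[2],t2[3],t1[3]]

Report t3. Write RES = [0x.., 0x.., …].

→ t0 |7c|40|86|e8|
→ t1 |86|40|e8|7c|
→ t2 |7c|e8|40|86|
→ t3 |40|e8|86|7c|

RES = [ 0x40  0xe8  0x86  0x7c ]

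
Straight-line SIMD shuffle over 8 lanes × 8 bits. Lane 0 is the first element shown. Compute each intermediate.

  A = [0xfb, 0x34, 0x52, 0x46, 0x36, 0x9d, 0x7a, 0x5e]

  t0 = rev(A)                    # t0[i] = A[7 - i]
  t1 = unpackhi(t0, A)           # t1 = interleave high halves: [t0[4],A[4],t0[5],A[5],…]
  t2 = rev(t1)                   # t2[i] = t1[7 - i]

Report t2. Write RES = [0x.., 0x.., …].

RES = [ 0x5e  0xfb  0x7a  0x34  0x9d  0x52  0x36  0x46 ]

t0 = [0x5e, 0x7a, 0x9d, 0x36, 0x46, 0x52, 0x34, 0xfb]
t1 = [0x46, 0x36, 0x52, 0x9d, 0x34, 0x7a, 0xfb, 0x5e]
t2 = [0x5e, 0xfb, 0x7a, 0x34, 0x9d, 0x52, 0x36, 0x46]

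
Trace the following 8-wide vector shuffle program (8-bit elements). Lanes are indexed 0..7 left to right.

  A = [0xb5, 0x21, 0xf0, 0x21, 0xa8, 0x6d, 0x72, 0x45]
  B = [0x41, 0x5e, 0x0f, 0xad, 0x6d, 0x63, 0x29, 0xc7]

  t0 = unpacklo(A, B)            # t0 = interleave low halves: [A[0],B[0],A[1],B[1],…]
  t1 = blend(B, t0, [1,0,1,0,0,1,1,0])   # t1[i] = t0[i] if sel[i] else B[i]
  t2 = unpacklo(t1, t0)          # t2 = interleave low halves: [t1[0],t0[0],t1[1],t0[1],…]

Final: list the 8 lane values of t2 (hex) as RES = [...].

RES = [ 0xb5  0xb5  0x5e  0x41  0x21  0x21  0xad  0x5e ]

t0 = [0xb5, 0x41, 0x21, 0x5e, 0xf0, 0x0f, 0x21, 0xad]
t1 = [0xb5, 0x5e, 0x21, 0xad, 0x6d, 0x0f, 0x21, 0xc7]
t2 = [0xb5, 0xb5, 0x5e, 0x41, 0x21, 0x21, 0xad, 0x5e]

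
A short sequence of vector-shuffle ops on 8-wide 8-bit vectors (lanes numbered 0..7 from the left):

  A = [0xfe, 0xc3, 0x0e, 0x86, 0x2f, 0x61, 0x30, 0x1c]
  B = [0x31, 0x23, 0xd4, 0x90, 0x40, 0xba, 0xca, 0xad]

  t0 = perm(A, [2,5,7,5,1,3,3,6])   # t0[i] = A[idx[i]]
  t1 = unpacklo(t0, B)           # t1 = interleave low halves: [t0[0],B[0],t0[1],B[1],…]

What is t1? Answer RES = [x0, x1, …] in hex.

RES = [0x0e, 0x31, 0x61, 0x23, 0x1c, 0xd4, 0x61, 0x90]

→ t0 |0e|61|1c|61|c3|86|86|30|
→ t1 |0e|31|61|23|1c|d4|61|90|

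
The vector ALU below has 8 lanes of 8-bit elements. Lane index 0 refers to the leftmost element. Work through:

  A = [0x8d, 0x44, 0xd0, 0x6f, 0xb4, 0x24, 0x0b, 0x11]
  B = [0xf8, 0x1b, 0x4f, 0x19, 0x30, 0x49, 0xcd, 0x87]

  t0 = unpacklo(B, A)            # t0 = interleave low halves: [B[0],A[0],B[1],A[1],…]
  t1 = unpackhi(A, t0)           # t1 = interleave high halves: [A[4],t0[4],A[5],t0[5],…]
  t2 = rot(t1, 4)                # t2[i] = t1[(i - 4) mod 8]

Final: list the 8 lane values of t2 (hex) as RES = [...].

RES = [0x0b, 0x19, 0x11, 0x6f, 0xb4, 0x4f, 0x24, 0xd0]

t0 = [0xf8, 0x8d, 0x1b, 0x44, 0x4f, 0xd0, 0x19, 0x6f]
t1 = [0xb4, 0x4f, 0x24, 0xd0, 0x0b, 0x19, 0x11, 0x6f]
t2 = [0x0b, 0x19, 0x11, 0x6f, 0xb4, 0x4f, 0x24, 0xd0]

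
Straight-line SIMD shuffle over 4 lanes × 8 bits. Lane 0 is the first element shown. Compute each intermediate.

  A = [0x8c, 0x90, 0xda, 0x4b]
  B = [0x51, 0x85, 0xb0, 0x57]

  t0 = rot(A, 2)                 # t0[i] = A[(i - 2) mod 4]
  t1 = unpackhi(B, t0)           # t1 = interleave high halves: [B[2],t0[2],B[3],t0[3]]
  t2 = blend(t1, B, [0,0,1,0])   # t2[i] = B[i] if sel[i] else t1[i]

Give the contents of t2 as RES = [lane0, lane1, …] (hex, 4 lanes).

RES = [ 0xb0  0x8c  0xb0  0x90 ]

  t0: da 4b 8c 90
  t1: b0 8c 57 90
  t2: b0 8c b0 90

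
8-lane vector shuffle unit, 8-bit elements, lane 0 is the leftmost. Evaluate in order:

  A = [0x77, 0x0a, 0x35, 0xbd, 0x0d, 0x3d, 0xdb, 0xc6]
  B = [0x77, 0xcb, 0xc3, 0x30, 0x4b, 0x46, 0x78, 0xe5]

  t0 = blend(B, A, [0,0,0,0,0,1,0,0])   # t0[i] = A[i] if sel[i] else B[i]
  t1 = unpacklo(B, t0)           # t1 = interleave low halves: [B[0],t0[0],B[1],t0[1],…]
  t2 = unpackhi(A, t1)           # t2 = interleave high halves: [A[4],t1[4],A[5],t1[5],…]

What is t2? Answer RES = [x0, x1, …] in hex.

t0 = [0x77, 0xcb, 0xc3, 0x30, 0x4b, 0x3d, 0x78, 0xe5]
t1 = [0x77, 0x77, 0xcb, 0xcb, 0xc3, 0xc3, 0x30, 0x30]
t2 = [0x0d, 0xc3, 0x3d, 0xc3, 0xdb, 0x30, 0xc6, 0x30]

RES = [0x0d, 0xc3, 0x3d, 0xc3, 0xdb, 0x30, 0xc6, 0x30]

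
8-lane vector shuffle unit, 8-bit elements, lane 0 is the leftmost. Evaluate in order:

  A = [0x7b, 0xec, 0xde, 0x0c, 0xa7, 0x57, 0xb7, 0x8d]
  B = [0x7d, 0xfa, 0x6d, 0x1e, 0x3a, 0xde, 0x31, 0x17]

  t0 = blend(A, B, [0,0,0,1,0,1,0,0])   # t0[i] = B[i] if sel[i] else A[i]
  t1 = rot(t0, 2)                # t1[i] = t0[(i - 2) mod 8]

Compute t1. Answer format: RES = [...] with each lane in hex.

RES = [ 0xb7  0x8d  0x7b  0xec  0xde  0x1e  0xa7  0xde ]

t0 = [0x7b, 0xec, 0xde, 0x1e, 0xa7, 0xde, 0xb7, 0x8d]
t1 = [0xb7, 0x8d, 0x7b, 0xec, 0xde, 0x1e, 0xa7, 0xde]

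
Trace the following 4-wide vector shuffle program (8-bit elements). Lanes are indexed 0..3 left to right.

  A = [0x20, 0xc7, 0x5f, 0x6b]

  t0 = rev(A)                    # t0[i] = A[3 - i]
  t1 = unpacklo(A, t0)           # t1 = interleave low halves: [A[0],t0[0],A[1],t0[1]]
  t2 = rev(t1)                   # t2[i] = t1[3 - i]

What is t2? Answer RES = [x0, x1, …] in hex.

t0 = [0x6b, 0x5f, 0xc7, 0x20]
t1 = [0x20, 0x6b, 0xc7, 0x5f]
t2 = [0x5f, 0xc7, 0x6b, 0x20]

RES = [0x5f, 0xc7, 0x6b, 0x20]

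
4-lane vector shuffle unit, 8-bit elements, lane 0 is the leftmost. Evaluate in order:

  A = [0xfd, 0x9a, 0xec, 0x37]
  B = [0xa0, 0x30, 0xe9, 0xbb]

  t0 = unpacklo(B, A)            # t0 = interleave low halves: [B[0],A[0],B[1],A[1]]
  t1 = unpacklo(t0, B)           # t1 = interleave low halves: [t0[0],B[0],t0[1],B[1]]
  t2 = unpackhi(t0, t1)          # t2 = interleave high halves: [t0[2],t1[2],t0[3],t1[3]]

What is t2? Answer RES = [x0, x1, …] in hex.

→ t0 |a0|fd|30|9a|
→ t1 |a0|a0|fd|30|
→ t2 |30|fd|9a|30|

RES = [ 0x30  0xfd  0x9a  0x30 ]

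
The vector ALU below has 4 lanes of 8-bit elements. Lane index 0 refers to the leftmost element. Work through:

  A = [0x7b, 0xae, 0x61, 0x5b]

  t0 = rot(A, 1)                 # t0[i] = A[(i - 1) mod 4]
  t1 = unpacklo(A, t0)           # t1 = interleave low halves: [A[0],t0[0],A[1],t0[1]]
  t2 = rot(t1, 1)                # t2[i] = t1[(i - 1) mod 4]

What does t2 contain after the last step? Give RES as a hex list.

  t0: 5b 7b ae 61
  t1: 7b 5b ae 7b
  t2: 7b 7b 5b ae

RES = [0x7b, 0x7b, 0x5b, 0xae]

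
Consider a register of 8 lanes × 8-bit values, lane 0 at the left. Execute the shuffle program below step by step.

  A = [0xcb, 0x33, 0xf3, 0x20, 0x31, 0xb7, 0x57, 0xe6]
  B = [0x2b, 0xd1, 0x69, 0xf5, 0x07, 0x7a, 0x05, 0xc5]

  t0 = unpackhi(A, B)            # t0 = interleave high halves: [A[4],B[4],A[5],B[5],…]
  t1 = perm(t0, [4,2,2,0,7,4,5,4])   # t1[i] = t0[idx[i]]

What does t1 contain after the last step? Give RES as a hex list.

RES = [0x57, 0xb7, 0xb7, 0x31, 0xc5, 0x57, 0x05, 0x57]

  t0: 31 07 b7 7a 57 05 e6 c5
  t1: 57 b7 b7 31 c5 57 05 57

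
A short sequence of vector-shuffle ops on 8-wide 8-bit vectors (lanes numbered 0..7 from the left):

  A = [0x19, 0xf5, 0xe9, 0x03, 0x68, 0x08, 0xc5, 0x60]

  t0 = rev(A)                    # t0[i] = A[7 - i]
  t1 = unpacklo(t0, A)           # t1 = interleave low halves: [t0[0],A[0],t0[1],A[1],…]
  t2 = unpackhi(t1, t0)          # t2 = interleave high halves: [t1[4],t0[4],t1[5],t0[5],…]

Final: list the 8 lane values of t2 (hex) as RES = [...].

RES = [0x08, 0x03, 0xe9, 0xe9, 0x68, 0xf5, 0x03, 0x19]

  t0: 60 c5 08 68 03 e9 f5 19
  t1: 60 19 c5 f5 08 e9 68 03
  t2: 08 03 e9 e9 68 f5 03 19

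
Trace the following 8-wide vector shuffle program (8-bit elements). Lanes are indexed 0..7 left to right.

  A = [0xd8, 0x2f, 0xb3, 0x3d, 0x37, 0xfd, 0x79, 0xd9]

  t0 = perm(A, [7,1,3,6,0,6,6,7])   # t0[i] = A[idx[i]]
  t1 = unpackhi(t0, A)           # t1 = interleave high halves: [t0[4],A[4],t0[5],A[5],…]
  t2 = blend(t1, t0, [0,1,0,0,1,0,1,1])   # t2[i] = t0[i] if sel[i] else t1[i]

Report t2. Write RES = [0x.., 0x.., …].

RES = [ 0xd8  0x2f  0x79  0xfd  0xd8  0x79  0x79  0xd9 ]

t0 = [0xd9, 0x2f, 0x3d, 0x79, 0xd8, 0x79, 0x79, 0xd9]
t1 = [0xd8, 0x37, 0x79, 0xfd, 0x79, 0x79, 0xd9, 0xd9]
t2 = [0xd8, 0x2f, 0x79, 0xfd, 0xd8, 0x79, 0x79, 0xd9]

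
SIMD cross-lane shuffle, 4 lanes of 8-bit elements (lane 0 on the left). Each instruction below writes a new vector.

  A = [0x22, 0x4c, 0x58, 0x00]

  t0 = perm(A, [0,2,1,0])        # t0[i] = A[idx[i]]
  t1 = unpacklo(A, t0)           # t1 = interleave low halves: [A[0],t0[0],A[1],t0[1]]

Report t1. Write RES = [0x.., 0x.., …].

RES = [ 0x22  0x22  0x4c  0x58 ]

→ t0 |22|58|4c|22|
→ t1 |22|22|4c|58|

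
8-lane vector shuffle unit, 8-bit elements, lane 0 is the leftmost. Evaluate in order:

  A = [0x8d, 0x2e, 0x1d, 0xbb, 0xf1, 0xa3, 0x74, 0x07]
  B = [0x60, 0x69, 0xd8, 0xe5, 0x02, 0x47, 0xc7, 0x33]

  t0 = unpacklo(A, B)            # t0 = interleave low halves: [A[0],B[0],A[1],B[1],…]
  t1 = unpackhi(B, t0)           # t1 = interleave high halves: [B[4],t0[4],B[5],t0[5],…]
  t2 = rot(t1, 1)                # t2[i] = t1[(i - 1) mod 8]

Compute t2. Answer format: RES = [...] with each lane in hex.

t0 = [0x8d, 0x60, 0x2e, 0x69, 0x1d, 0xd8, 0xbb, 0xe5]
t1 = [0x02, 0x1d, 0x47, 0xd8, 0xc7, 0xbb, 0x33, 0xe5]
t2 = [0xe5, 0x02, 0x1d, 0x47, 0xd8, 0xc7, 0xbb, 0x33]

RES = [ 0xe5  0x02  0x1d  0x47  0xd8  0xc7  0xbb  0x33 ]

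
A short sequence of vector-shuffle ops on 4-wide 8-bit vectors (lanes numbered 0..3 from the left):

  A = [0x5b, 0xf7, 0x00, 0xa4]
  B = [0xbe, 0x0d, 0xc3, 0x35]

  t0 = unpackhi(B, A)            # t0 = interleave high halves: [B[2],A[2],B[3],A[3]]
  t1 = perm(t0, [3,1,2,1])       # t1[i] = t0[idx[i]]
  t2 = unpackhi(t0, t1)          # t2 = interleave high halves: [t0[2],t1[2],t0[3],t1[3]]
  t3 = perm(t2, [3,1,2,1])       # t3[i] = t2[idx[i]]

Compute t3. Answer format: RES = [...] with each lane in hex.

RES = [ 0x00  0x35  0xa4  0x35 ]

→ t0 |c3|00|35|a4|
→ t1 |a4|00|35|00|
→ t2 |35|35|a4|00|
→ t3 |00|35|a4|35|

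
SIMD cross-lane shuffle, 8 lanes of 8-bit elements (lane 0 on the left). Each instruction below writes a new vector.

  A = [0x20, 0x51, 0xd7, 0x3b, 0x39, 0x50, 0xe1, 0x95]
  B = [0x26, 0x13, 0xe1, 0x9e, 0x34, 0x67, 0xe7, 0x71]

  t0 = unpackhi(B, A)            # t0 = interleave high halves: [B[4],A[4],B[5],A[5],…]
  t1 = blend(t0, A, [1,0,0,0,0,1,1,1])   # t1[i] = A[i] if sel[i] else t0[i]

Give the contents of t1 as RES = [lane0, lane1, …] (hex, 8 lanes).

RES = [ 0x20  0x39  0x67  0x50  0xe7  0x50  0xe1  0x95 ]

→ t0 |34|39|67|50|e7|e1|71|95|
→ t1 |20|39|67|50|e7|50|e1|95|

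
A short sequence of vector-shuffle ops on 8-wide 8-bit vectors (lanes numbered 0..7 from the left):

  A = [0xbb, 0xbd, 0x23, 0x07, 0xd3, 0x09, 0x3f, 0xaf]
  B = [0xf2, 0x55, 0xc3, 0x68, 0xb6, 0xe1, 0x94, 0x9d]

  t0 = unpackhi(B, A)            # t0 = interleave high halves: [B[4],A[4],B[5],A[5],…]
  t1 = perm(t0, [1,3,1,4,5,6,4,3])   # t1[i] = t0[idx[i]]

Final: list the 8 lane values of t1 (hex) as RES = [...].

→ t0 |b6|d3|e1|09|94|3f|9d|af|
→ t1 |d3|09|d3|94|3f|9d|94|09|

RES = [0xd3, 0x09, 0xd3, 0x94, 0x3f, 0x9d, 0x94, 0x09]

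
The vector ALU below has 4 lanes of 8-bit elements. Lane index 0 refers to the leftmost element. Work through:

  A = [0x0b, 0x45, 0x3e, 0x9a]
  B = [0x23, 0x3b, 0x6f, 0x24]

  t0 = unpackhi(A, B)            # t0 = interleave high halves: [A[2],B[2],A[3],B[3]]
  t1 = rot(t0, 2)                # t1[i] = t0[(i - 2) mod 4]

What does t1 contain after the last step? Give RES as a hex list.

RES = [ 0x9a  0x24  0x3e  0x6f ]

  t0: 3e 6f 9a 24
  t1: 9a 24 3e 6f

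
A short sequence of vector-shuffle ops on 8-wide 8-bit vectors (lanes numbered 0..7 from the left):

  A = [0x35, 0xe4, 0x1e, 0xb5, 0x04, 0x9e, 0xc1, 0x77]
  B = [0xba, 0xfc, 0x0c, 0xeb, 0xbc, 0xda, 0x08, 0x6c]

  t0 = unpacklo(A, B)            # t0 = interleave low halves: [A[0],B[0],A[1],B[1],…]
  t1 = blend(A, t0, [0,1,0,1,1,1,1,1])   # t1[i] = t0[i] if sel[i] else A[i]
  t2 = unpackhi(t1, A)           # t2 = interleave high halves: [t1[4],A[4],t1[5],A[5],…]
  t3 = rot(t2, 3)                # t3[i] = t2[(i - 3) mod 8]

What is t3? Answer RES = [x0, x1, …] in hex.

RES = [0xc1, 0xeb, 0x77, 0x1e, 0x04, 0x0c, 0x9e, 0xb5]

t0 = [0x35, 0xba, 0xe4, 0xfc, 0x1e, 0x0c, 0xb5, 0xeb]
t1 = [0x35, 0xba, 0x1e, 0xfc, 0x1e, 0x0c, 0xb5, 0xeb]
t2 = [0x1e, 0x04, 0x0c, 0x9e, 0xb5, 0xc1, 0xeb, 0x77]
t3 = [0xc1, 0xeb, 0x77, 0x1e, 0x04, 0x0c, 0x9e, 0xb5]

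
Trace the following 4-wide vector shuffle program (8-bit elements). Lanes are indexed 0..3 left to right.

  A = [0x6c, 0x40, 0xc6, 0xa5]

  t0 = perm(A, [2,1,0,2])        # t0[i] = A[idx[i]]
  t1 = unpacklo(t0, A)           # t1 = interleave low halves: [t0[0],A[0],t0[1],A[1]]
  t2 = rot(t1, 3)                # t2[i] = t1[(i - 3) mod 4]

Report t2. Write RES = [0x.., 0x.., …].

RES = [0x6c, 0x40, 0x40, 0xc6]

  t0: c6 40 6c c6
  t1: c6 6c 40 40
  t2: 6c 40 40 c6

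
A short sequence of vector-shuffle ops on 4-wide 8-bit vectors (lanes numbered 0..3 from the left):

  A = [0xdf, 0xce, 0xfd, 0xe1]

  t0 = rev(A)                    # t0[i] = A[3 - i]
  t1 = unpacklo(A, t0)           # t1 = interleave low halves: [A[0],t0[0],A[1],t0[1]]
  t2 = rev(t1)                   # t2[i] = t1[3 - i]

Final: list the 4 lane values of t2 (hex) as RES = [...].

RES = [ 0xfd  0xce  0xe1  0xdf ]

  t0: e1 fd ce df
  t1: df e1 ce fd
  t2: fd ce e1 df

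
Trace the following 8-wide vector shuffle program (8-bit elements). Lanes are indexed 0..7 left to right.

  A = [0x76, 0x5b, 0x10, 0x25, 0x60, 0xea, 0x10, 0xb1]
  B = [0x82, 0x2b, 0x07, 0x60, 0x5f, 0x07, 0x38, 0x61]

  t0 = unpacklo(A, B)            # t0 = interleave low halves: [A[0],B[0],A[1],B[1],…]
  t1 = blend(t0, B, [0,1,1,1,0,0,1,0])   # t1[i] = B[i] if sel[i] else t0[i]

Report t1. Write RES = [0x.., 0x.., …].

RES = [ 0x76  0x2b  0x07  0x60  0x10  0x07  0x38  0x60 ]

t0 = [0x76, 0x82, 0x5b, 0x2b, 0x10, 0x07, 0x25, 0x60]
t1 = [0x76, 0x2b, 0x07, 0x60, 0x10, 0x07, 0x38, 0x60]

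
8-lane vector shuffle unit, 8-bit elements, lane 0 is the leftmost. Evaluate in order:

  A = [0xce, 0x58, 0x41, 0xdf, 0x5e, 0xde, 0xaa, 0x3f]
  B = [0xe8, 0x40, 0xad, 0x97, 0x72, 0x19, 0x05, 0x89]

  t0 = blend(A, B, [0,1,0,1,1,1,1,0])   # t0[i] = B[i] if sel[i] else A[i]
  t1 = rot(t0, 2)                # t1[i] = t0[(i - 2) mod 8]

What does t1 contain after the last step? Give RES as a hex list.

  t0: ce 40 41 97 72 19 05 3f
  t1: 05 3f ce 40 41 97 72 19

RES = [0x05, 0x3f, 0xce, 0x40, 0x41, 0x97, 0x72, 0x19]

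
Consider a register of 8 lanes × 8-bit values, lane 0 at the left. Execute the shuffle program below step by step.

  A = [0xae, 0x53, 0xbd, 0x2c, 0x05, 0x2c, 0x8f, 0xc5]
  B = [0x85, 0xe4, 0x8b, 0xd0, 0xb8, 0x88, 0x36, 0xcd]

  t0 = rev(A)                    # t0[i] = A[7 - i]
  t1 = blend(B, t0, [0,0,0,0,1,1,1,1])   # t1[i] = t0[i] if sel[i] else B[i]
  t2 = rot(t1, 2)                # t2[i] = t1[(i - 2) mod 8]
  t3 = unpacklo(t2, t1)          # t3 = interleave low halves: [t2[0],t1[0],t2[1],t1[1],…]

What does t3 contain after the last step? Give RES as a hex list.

RES = [ 0x53  0x85  0xae  0xe4  0x85  0x8b  0xe4  0xd0 ]

→ t0 |c5|8f|2c|05|2c|bd|53|ae|
→ t1 |85|e4|8b|d0|2c|bd|53|ae|
→ t2 |53|ae|85|e4|8b|d0|2c|bd|
→ t3 |53|85|ae|e4|85|8b|e4|d0|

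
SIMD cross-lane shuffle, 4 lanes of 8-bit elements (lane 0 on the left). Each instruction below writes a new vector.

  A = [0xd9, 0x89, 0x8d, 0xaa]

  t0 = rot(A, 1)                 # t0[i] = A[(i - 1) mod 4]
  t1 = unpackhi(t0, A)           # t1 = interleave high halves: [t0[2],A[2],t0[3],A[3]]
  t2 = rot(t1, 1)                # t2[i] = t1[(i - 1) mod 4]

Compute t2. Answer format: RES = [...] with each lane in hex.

RES = [0xaa, 0x89, 0x8d, 0x8d]

→ t0 |aa|d9|89|8d|
→ t1 |89|8d|8d|aa|
→ t2 |aa|89|8d|8d|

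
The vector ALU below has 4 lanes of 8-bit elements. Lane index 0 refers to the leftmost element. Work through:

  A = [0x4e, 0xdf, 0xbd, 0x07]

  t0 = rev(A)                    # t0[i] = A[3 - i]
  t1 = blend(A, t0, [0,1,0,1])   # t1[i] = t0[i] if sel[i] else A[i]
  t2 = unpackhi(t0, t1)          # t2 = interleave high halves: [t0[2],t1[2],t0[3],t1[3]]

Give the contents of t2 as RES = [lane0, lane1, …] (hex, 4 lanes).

  t0: 07 bd df 4e
  t1: 4e bd bd 4e
  t2: df bd 4e 4e

RES = [0xdf, 0xbd, 0x4e, 0x4e]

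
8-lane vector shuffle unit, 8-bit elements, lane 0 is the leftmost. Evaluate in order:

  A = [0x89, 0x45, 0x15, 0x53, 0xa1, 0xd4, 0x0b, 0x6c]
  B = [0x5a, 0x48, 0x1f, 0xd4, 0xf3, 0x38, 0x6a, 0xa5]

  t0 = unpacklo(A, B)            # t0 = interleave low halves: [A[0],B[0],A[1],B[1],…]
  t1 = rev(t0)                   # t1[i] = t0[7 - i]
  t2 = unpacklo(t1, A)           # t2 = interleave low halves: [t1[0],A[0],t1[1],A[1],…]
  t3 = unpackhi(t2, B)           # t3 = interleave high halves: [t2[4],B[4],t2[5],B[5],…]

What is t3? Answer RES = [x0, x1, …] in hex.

  t0: 89 5a 45 48 15 1f 53 d4
  t1: d4 53 1f 15 48 45 5a 89
  t2: d4 89 53 45 1f 15 15 53
  t3: 1f f3 15 38 15 6a 53 a5

RES = [ 0x1f  0xf3  0x15  0x38  0x15  0x6a  0x53  0xa5 ]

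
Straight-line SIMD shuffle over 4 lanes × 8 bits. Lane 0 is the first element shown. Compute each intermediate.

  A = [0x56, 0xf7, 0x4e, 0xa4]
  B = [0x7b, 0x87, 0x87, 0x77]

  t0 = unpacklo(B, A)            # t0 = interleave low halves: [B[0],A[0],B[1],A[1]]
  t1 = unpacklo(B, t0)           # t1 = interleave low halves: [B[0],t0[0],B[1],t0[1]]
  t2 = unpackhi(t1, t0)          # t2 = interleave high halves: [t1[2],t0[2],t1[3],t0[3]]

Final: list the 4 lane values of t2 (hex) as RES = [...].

  t0: 7b 56 87 f7
  t1: 7b 7b 87 56
  t2: 87 87 56 f7

RES = [0x87, 0x87, 0x56, 0xf7]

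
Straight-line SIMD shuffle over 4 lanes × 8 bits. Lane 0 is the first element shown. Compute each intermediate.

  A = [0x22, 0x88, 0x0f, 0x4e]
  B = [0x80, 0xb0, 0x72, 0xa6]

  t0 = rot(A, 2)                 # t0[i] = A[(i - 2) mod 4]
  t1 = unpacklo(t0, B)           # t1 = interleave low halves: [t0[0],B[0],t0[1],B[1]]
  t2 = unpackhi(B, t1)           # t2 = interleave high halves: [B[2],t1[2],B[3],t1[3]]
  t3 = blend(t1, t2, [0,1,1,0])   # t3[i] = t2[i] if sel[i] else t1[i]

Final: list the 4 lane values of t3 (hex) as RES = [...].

t0 = [0x0f, 0x4e, 0x22, 0x88]
t1 = [0x0f, 0x80, 0x4e, 0xb0]
t2 = [0x72, 0x4e, 0xa6, 0xb0]
t3 = [0x0f, 0x4e, 0xa6, 0xb0]

RES = [ 0x0f  0x4e  0xa6  0xb0 ]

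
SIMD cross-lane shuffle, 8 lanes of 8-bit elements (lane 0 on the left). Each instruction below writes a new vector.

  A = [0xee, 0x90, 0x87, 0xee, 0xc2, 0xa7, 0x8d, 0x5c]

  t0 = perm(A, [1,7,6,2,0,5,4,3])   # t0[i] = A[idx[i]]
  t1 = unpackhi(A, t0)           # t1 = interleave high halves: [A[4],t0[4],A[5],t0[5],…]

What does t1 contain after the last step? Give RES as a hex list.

t0 = [0x90, 0x5c, 0x8d, 0x87, 0xee, 0xa7, 0xc2, 0xee]
t1 = [0xc2, 0xee, 0xa7, 0xa7, 0x8d, 0xc2, 0x5c, 0xee]

RES = [0xc2, 0xee, 0xa7, 0xa7, 0x8d, 0xc2, 0x5c, 0xee]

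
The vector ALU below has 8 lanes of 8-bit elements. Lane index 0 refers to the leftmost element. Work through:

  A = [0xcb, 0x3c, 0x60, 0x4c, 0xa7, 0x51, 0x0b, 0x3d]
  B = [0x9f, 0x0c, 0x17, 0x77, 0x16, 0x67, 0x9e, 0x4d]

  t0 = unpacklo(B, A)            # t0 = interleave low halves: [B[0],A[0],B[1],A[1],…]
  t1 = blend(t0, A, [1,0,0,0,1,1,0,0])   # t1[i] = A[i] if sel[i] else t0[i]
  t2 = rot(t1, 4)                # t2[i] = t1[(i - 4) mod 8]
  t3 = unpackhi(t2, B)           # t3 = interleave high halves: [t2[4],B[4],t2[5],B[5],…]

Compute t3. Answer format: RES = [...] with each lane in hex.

→ t0 |9f|cb|0c|3c|17|60|77|4c|
→ t1 |cb|cb|0c|3c|a7|51|77|4c|
→ t2 |a7|51|77|4c|cb|cb|0c|3c|
→ t3 |cb|16|cb|67|0c|9e|3c|4d|

RES = [ 0xcb  0x16  0xcb  0x67  0x0c  0x9e  0x3c  0x4d ]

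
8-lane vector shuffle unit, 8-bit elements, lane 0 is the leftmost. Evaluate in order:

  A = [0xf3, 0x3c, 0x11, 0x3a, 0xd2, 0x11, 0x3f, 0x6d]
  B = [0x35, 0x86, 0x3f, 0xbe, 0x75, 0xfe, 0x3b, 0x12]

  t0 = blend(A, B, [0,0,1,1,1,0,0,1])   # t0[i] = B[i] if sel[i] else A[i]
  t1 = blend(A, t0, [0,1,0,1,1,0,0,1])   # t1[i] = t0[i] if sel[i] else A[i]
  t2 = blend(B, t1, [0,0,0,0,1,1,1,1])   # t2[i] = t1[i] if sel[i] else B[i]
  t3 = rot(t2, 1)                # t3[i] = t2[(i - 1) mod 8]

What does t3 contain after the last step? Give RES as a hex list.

t0 = [0xf3, 0x3c, 0x3f, 0xbe, 0x75, 0x11, 0x3f, 0x12]
t1 = [0xf3, 0x3c, 0x11, 0xbe, 0x75, 0x11, 0x3f, 0x12]
t2 = [0x35, 0x86, 0x3f, 0xbe, 0x75, 0x11, 0x3f, 0x12]
t3 = [0x12, 0x35, 0x86, 0x3f, 0xbe, 0x75, 0x11, 0x3f]

RES = [ 0x12  0x35  0x86  0x3f  0xbe  0x75  0x11  0x3f ]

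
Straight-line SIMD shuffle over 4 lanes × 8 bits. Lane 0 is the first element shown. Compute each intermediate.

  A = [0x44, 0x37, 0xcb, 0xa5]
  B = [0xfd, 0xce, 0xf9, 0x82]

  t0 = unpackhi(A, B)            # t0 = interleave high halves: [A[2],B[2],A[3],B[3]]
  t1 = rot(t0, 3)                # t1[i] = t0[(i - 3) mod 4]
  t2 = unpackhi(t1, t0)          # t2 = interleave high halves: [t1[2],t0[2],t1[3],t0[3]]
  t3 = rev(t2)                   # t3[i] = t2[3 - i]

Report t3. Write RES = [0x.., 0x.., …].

  t0: cb f9 a5 82
  t1: f9 a5 82 cb
  t2: 82 a5 cb 82
  t3: 82 cb a5 82

RES = [0x82, 0xcb, 0xa5, 0x82]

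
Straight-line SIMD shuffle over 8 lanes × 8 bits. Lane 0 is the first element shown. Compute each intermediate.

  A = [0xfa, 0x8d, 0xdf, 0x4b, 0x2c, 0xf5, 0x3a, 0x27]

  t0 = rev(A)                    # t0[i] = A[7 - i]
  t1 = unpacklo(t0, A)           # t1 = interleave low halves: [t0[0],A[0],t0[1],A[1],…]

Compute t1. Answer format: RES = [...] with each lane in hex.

RES = [0x27, 0xfa, 0x3a, 0x8d, 0xf5, 0xdf, 0x2c, 0x4b]

t0 = [0x27, 0x3a, 0xf5, 0x2c, 0x4b, 0xdf, 0x8d, 0xfa]
t1 = [0x27, 0xfa, 0x3a, 0x8d, 0xf5, 0xdf, 0x2c, 0x4b]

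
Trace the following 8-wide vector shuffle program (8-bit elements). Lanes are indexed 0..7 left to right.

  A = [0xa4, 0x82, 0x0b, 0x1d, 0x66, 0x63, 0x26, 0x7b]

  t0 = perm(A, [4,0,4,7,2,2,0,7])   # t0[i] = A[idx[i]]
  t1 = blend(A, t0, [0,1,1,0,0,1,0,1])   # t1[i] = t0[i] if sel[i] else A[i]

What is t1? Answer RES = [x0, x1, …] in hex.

RES = [0xa4, 0xa4, 0x66, 0x1d, 0x66, 0x0b, 0x26, 0x7b]

t0 = [0x66, 0xa4, 0x66, 0x7b, 0x0b, 0x0b, 0xa4, 0x7b]
t1 = [0xa4, 0xa4, 0x66, 0x1d, 0x66, 0x0b, 0x26, 0x7b]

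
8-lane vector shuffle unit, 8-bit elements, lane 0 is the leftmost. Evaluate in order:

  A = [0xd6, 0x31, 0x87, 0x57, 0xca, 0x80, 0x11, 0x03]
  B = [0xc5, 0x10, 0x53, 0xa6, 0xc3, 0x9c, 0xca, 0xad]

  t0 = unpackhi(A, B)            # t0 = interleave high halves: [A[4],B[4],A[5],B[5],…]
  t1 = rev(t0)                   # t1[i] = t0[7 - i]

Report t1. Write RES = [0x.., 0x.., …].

t0 = [0xca, 0xc3, 0x80, 0x9c, 0x11, 0xca, 0x03, 0xad]
t1 = [0xad, 0x03, 0xca, 0x11, 0x9c, 0x80, 0xc3, 0xca]

RES = [ 0xad  0x03  0xca  0x11  0x9c  0x80  0xc3  0xca ]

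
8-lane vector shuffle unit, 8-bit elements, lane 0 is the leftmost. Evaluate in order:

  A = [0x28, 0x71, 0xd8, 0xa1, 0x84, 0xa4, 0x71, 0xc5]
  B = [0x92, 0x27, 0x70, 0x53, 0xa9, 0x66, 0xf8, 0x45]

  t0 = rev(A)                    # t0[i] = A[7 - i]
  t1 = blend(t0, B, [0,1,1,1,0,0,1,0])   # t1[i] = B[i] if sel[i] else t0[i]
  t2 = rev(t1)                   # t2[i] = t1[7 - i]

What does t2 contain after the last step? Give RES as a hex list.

RES = [0x28, 0xf8, 0xd8, 0xa1, 0x53, 0x70, 0x27, 0xc5]

t0 = [0xc5, 0x71, 0xa4, 0x84, 0xa1, 0xd8, 0x71, 0x28]
t1 = [0xc5, 0x27, 0x70, 0x53, 0xa1, 0xd8, 0xf8, 0x28]
t2 = [0x28, 0xf8, 0xd8, 0xa1, 0x53, 0x70, 0x27, 0xc5]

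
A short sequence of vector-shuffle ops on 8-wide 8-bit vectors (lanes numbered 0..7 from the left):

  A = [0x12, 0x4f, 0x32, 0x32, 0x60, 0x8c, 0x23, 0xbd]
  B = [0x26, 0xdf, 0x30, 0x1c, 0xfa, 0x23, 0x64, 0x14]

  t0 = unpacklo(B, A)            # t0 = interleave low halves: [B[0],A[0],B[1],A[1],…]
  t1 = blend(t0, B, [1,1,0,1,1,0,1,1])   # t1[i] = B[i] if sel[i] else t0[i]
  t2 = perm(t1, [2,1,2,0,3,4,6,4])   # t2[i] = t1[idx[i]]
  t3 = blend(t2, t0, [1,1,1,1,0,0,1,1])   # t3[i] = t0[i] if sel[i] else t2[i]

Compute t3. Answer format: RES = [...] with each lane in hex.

t0 = [0x26, 0x12, 0xdf, 0x4f, 0x30, 0x32, 0x1c, 0x32]
t1 = [0x26, 0xdf, 0xdf, 0x1c, 0xfa, 0x32, 0x64, 0x14]
t2 = [0xdf, 0xdf, 0xdf, 0x26, 0x1c, 0xfa, 0x64, 0xfa]
t3 = [0x26, 0x12, 0xdf, 0x4f, 0x1c, 0xfa, 0x1c, 0x32]

RES = [ 0x26  0x12  0xdf  0x4f  0x1c  0xfa  0x1c  0x32 ]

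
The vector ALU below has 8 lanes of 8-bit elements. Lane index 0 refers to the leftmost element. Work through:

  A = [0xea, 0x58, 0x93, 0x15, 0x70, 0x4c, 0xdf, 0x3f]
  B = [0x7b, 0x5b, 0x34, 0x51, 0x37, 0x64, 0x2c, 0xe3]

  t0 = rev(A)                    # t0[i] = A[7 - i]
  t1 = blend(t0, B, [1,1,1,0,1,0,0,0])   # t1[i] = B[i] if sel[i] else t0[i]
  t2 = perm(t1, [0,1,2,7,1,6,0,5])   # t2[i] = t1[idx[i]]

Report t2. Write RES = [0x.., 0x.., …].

  t0: 3f df 4c 70 15 93 58 ea
  t1: 7b 5b 34 70 37 93 58 ea
  t2: 7b 5b 34 ea 5b 58 7b 93

RES = [0x7b, 0x5b, 0x34, 0xea, 0x5b, 0x58, 0x7b, 0x93]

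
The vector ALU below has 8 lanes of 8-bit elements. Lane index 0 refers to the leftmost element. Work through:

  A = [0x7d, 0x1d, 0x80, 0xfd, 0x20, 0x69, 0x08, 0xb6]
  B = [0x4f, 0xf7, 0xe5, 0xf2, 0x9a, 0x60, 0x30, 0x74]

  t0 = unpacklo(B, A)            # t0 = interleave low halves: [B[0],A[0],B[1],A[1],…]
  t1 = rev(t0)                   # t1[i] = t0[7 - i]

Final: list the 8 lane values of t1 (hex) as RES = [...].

t0 = [0x4f, 0x7d, 0xf7, 0x1d, 0xe5, 0x80, 0xf2, 0xfd]
t1 = [0xfd, 0xf2, 0x80, 0xe5, 0x1d, 0xf7, 0x7d, 0x4f]

RES = [0xfd, 0xf2, 0x80, 0xe5, 0x1d, 0xf7, 0x7d, 0x4f]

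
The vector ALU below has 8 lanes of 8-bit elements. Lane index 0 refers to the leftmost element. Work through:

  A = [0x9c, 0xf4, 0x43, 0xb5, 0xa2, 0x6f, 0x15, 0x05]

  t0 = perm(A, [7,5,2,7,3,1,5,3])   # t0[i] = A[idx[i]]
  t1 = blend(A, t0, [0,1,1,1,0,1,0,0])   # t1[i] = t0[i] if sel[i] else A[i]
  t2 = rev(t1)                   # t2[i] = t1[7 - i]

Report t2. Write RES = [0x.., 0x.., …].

RES = [ 0x05  0x15  0xf4  0xa2  0x05  0x43  0x6f  0x9c ]

→ t0 |05|6f|43|05|b5|f4|6f|b5|
→ t1 |9c|6f|43|05|a2|f4|15|05|
→ t2 |05|15|f4|a2|05|43|6f|9c|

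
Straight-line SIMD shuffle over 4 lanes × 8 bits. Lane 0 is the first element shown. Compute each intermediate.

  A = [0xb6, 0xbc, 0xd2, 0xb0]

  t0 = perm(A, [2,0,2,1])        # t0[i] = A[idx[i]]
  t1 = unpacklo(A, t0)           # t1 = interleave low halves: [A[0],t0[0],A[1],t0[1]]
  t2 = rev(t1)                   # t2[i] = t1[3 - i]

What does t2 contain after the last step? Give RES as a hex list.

RES = [ 0xb6  0xbc  0xd2  0xb6 ]

→ t0 |d2|b6|d2|bc|
→ t1 |b6|d2|bc|b6|
→ t2 |b6|bc|d2|b6|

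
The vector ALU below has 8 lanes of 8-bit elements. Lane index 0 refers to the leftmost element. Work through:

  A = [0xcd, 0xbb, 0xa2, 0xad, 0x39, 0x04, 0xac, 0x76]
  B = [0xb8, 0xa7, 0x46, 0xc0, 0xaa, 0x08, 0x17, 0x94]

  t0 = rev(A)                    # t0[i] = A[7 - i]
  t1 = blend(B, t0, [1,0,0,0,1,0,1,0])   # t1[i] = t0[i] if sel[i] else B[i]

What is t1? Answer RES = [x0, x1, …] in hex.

RES = [ 0x76  0xa7  0x46  0xc0  0xad  0x08  0xbb  0x94 ]

t0 = [0x76, 0xac, 0x04, 0x39, 0xad, 0xa2, 0xbb, 0xcd]
t1 = [0x76, 0xa7, 0x46, 0xc0, 0xad, 0x08, 0xbb, 0x94]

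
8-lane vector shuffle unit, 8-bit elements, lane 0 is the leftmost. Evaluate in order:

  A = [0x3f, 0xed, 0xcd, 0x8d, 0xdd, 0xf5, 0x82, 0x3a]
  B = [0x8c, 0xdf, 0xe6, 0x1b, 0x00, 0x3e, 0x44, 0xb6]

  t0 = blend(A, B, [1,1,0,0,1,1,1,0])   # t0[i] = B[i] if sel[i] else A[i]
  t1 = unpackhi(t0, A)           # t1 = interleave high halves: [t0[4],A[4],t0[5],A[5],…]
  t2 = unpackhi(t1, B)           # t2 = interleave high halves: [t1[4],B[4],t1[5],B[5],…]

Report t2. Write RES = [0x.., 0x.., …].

RES = [ 0x44  0x00  0x82  0x3e  0x3a  0x44  0x3a  0xb6 ]

  t0: 8c df cd 8d 00 3e 44 3a
  t1: 00 dd 3e f5 44 82 3a 3a
  t2: 44 00 82 3e 3a 44 3a b6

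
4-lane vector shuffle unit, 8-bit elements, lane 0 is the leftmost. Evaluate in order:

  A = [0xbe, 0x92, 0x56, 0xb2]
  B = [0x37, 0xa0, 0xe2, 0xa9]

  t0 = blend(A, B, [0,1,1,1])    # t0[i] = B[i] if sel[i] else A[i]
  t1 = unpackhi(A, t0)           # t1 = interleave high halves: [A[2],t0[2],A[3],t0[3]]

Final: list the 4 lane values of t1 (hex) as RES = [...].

t0 = [0xbe, 0xa0, 0xe2, 0xa9]
t1 = [0x56, 0xe2, 0xb2, 0xa9]

RES = [0x56, 0xe2, 0xb2, 0xa9]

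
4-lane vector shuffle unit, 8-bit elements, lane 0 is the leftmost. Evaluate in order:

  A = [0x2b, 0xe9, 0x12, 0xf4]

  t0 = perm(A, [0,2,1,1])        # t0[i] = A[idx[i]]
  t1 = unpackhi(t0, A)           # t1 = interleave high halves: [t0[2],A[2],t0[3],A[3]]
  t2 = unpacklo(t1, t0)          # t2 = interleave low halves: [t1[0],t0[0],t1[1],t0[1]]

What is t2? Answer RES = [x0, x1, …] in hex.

RES = [ 0xe9  0x2b  0x12  0x12 ]

t0 = [0x2b, 0x12, 0xe9, 0xe9]
t1 = [0xe9, 0x12, 0xe9, 0xf4]
t2 = [0xe9, 0x2b, 0x12, 0x12]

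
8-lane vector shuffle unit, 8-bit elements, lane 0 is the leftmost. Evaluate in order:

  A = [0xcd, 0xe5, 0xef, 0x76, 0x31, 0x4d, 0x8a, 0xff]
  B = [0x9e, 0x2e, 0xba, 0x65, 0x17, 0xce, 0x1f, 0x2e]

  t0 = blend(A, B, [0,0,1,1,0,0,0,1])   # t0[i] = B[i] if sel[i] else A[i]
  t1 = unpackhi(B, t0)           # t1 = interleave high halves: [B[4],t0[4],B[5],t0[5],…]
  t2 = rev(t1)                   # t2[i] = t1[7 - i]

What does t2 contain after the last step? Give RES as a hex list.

→ t0 |cd|e5|ba|65|31|4d|8a|2e|
→ t1 |17|31|ce|4d|1f|8a|2e|2e|
→ t2 |2e|2e|8a|1f|4d|ce|31|17|

RES = [ 0x2e  0x2e  0x8a  0x1f  0x4d  0xce  0x31  0x17 ]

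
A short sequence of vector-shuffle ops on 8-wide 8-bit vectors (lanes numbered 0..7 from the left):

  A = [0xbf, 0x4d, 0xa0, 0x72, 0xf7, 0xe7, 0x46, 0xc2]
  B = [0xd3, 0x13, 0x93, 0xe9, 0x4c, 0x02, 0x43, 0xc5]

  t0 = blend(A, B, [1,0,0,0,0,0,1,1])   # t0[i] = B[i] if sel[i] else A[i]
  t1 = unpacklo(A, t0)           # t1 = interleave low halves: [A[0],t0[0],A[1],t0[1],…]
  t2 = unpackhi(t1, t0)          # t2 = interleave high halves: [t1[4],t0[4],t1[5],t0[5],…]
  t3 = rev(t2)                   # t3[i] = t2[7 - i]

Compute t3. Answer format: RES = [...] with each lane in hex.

RES = [0xc5, 0x72, 0x43, 0x72, 0xe7, 0xa0, 0xf7, 0xa0]

t0 = [0xd3, 0x4d, 0xa0, 0x72, 0xf7, 0xe7, 0x43, 0xc5]
t1 = [0xbf, 0xd3, 0x4d, 0x4d, 0xa0, 0xa0, 0x72, 0x72]
t2 = [0xa0, 0xf7, 0xa0, 0xe7, 0x72, 0x43, 0x72, 0xc5]
t3 = [0xc5, 0x72, 0x43, 0x72, 0xe7, 0xa0, 0xf7, 0xa0]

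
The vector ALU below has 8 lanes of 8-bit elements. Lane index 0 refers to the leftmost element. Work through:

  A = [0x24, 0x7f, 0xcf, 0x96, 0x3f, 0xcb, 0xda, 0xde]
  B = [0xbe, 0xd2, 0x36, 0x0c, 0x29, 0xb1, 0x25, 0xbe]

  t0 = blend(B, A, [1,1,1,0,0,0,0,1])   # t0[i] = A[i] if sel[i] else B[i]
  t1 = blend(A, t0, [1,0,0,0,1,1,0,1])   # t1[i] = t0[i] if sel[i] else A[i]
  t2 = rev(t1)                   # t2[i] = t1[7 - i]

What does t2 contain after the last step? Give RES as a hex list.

RES = [ 0xde  0xda  0xb1  0x29  0x96  0xcf  0x7f  0x24 ]

→ t0 |24|7f|cf|0c|29|b1|25|de|
→ t1 |24|7f|cf|96|29|b1|da|de|
→ t2 |de|da|b1|29|96|cf|7f|24|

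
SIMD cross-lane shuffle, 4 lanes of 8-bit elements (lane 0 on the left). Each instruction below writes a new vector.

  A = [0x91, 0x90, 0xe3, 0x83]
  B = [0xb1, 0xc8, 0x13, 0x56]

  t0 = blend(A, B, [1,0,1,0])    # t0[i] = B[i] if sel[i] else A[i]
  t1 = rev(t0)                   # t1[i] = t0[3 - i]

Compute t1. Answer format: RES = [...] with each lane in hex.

  t0: b1 90 13 83
  t1: 83 13 90 b1

RES = [ 0x83  0x13  0x90  0xb1 ]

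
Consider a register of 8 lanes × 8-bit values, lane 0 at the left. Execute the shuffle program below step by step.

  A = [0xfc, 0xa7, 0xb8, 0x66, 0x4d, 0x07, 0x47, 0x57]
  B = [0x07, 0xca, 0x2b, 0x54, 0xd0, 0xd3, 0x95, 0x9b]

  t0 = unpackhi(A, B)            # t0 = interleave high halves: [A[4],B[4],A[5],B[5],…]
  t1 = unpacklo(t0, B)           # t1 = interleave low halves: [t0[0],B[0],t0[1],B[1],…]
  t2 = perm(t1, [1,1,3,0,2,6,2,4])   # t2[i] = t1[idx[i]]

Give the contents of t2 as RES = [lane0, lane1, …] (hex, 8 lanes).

RES = [ 0x07  0x07  0xca  0x4d  0xd0  0xd3  0xd0  0x07 ]

→ t0 |4d|d0|07|d3|47|95|57|9b|
→ t1 |4d|07|d0|ca|07|2b|d3|54|
→ t2 |07|07|ca|4d|d0|d3|d0|07|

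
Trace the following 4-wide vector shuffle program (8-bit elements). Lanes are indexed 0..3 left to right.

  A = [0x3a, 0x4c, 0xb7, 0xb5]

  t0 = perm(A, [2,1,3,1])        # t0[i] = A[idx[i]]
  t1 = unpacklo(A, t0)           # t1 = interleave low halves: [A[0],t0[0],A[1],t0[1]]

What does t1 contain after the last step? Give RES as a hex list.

t0 = [0xb7, 0x4c, 0xb5, 0x4c]
t1 = [0x3a, 0xb7, 0x4c, 0x4c]

RES = [ 0x3a  0xb7  0x4c  0x4c ]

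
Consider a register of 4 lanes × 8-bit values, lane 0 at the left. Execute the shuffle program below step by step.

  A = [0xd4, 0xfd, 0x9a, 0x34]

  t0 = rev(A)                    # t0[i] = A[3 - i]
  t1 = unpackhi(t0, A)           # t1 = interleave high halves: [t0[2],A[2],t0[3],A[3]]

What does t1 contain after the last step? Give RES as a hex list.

  t0: 34 9a fd d4
  t1: fd 9a d4 34

RES = [0xfd, 0x9a, 0xd4, 0x34]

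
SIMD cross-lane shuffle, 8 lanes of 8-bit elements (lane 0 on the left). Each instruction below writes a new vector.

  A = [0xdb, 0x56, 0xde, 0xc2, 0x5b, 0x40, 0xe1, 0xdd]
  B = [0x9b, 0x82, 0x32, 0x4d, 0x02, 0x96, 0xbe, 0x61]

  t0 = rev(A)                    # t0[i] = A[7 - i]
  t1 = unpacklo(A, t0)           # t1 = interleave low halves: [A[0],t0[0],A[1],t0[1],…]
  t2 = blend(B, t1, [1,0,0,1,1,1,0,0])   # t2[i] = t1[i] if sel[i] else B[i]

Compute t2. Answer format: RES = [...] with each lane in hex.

RES = [ 0xdb  0x82  0x32  0xe1  0xde  0x40  0xbe  0x61 ]

t0 = [0xdd, 0xe1, 0x40, 0x5b, 0xc2, 0xde, 0x56, 0xdb]
t1 = [0xdb, 0xdd, 0x56, 0xe1, 0xde, 0x40, 0xc2, 0x5b]
t2 = [0xdb, 0x82, 0x32, 0xe1, 0xde, 0x40, 0xbe, 0x61]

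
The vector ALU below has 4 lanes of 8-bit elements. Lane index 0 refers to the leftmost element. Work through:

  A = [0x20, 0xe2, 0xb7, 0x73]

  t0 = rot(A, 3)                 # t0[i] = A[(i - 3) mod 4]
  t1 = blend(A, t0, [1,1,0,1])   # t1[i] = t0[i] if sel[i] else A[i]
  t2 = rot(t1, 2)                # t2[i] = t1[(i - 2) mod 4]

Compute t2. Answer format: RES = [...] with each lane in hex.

→ t0 |e2|b7|73|20|
→ t1 |e2|b7|b7|20|
→ t2 |b7|20|e2|b7|

RES = [0xb7, 0x20, 0xe2, 0xb7]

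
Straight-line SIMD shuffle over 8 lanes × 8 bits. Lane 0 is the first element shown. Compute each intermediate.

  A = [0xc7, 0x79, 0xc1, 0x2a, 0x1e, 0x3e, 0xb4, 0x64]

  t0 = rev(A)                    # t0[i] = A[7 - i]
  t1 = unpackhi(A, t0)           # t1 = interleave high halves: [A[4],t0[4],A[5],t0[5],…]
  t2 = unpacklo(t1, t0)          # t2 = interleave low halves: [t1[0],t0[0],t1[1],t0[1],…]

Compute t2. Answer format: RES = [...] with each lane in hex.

t0 = [0x64, 0xb4, 0x3e, 0x1e, 0x2a, 0xc1, 0x79, 0xc7]
t1 = [0x1e, 0x2a, 0x3e, 0xc1, 0xb4, 0x79, 0x64, 0xc7]
t2 = [0x1e, 0x64, 0x2a, 0xb4, 0x3e, 0x3e, 0xc1, 0x1e]

RES = [ 0x1e  0x64  0x2a  0xb4  0x3e  0x3e  0xc1  0x1e ]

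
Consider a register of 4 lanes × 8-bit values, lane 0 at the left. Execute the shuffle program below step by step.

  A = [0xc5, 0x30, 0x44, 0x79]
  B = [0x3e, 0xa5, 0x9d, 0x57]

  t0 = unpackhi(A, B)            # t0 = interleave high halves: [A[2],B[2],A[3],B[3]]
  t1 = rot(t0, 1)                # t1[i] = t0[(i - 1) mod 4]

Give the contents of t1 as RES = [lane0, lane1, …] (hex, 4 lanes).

t0 = [0x44, 0x9d, 0x79, 0x57]
t1 = [0x57, 0x44, 0x9d, 0x79]

RES = [ 0x57  0x44  0x9d  0x79 ]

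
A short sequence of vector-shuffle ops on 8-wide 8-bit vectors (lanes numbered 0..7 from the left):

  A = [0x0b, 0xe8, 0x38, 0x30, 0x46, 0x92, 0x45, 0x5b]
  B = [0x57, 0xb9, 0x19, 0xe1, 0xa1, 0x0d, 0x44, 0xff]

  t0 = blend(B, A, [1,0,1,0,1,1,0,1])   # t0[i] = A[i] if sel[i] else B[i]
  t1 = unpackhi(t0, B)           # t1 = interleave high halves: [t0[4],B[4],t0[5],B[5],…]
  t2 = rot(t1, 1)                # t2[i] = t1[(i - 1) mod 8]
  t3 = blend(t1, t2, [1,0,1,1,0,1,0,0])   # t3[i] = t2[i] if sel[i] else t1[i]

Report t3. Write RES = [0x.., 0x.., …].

→ t0 |0b|b9|38|e1|46|92|44|5b|
→ t1 |46|a1|92|0d|44|44|5b|ff|
→ t2 |ff|46|a1|92|0d|44|44|5b|
→ t3 |ff|a1|a1|92|44|44|5b|ff|

RES = [ 0xff  0xa1  0xa1  0x92  0x44  0x44  0x5b  0xff ]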